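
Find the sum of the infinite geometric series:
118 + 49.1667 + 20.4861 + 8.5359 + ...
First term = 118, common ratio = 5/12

For |r| < 1, S = a / (1 - r)
S = 118 / (1 - (5/12))
S = 118 / (7/12)
S = 1416/7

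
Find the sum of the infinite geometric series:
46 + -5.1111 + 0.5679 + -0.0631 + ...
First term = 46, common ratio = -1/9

For |r| < 1, S = a / (1 - r)
S = 46 / (1 - (-1/9))
S = 46 / (10/9)
S = 207/5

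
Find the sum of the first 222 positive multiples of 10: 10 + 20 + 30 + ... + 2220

Factor out 10: = 10(1 + 2 + ... + 222) = 10 × n(n+1)/2
= 10 × 222×223/2
= 10 × 24753
= 247530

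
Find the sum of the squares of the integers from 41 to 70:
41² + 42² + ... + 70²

Use ∑_{k=1}^{n} k² = n(n+1)(2n+1)/6, then subtract the first 40 terms.
∑_{k=1}^{70} k² = 70×71×141/6 = 116795
∑_{k=1}^{40} k² = 40×41×81/6 = 22140
∑_{k=41}^{70} k² = 116795 - 22140 = 94655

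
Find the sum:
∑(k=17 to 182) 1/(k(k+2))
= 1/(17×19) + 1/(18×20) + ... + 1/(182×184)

Partial fractions: 1/(k(k+2)) = (1/2)[1/k - 1/(k+2)]
Telescoping leaves the first two and last two terms:
= (1/2)[1/17 + 1/18 - 1/183 - 1/184]
= 177703/3434544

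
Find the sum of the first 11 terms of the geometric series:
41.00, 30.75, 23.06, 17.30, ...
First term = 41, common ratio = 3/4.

Sₙ = a(1 - rⁿ) / (1 - r)
S_11 = 41(1 - (3/4)^11) / (1 - (3/4))
S_11 = 41(1 - (177147/4194304)) / (1/4)
S_11 = 164703437/1048576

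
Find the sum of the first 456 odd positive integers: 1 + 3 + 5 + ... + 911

Sum of first n odd numbers = n²
= 456²
= 207936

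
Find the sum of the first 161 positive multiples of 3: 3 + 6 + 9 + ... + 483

Factor out 3: = 3(1 + 2 + ... + 161) = 3 × n(n+1)/2
= 3 × 161×162/2
= 3 × 13041
= 39123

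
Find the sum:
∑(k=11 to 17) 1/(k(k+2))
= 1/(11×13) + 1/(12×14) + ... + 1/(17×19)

Partial fractions: 1/(k(k+2)) = (1/2)[1/k - 1/(k+2)]
Telescoping leaves the first two and last two terms:
= (1/2)[1/11 + 1/12 - 1/18 - 1/19]
= 497/15048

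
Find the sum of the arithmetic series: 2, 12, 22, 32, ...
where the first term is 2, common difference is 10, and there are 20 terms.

Sₙ = n/2 × (first + last)
Last term = a + (n-1)d = 2 + (20-1)×10 = 192
S_20 = 20/2 × (2 + 192)
S_20 = 20/2 × 194 = 1940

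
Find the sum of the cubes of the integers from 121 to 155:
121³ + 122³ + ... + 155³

Use ∑_{k=1}^{n} k³ = [n(n+1)/2]², then subtract the first 120 terms.
∑_{k=1}^{155} k³ = [155×156/2]² = 12090² = 146168100
∑_{k=1}^{120} k³ = [120×121/2]² = 7260² = 52707600
∑_{k=121}^{155} k³ = 146168100 - 52707600 = 93460500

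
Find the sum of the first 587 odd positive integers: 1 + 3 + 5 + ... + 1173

Sum of first n odd numbers = n²
= 587²
= 344569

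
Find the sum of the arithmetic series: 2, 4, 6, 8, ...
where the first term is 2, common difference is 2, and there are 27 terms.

Sₙ = n/2 × (first + last)
Last term = a + (n-1)d = 2 + (27-1)×2 = 54
S_27 = 27/2 × (2 + 54)
S_27 = 27/2 × 56 = 756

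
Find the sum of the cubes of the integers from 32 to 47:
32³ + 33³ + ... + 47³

Use ∑_{k=1}^{n} k³ = [n(n+1)/2]², then subtract the first 31 terms.
∑_{k=1}^{47} k³ = [47×48/2]² = 1128² = 1272384
∑_{k=1}^{31} k³ = [31×32/2]² = 496² = 246016
∑_{k=32}^{47} k³ = 1272384 - 246016 = 1026368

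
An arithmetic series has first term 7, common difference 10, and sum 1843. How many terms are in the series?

Using S = n/2 × [2a + (n-1)d]
1843 = n/2 × [2(7) + (n-1)(10)]
1843 = n/2 × [14 + 10n - 10]
3686 = n × [4 + 10n]
10n² + (4)n - 3686 = 0
Discriminant: Δ = (4)² - 4(10)(-3686) = 16 + 147440 = 147456
√Δ = 384
n = [-(4) + √Δ] / (2·10) = (-4 + 384) / 20 = 380 / 20 = 19
(The negative root is discarded since n must be a positive integer.)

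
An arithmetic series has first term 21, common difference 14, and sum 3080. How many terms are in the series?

Using S = n/2 × [2a + (n-1)d]
3080 = n/2 × [2(21) + (n-1)(14)]
3080 = n/2 × [42 + 14n - 14]
6160 = n × [28 + 14n]
14n² + (28)n - 6160 = 0
Discriminant: Δ = (28)² - 4(14)(-6160) = 784 + 344960 = 345744
√Δ = 588
n = [-(28) + √Δ] / (2·14) = (-28 + 588) / 28 = 560 / 28 = 20
(The negative root is discarded since n must be a positive integer.)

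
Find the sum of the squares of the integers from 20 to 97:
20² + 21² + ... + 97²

Use ∑_{k=1}^{n} k² = n(n+1)(2n+1)/6, then subtract the first 19 terms.
∑_{k=1}^{97} k² = 97×98×195/6 = 308945
∑_{k=1}^{19} k² = 19×20×39/6 = 2470
∑_{k=20}^{97} k² = 308945 - 2470 = 306475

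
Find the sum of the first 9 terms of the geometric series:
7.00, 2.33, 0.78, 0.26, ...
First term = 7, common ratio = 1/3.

Sₙ = a(1 - rⁿ) / (1 - r)
S_9 = 7(1 - (1/3)^9) / (1 - (1/3))
S_9 = 7(1 - (1/19683)) / (2/3)
S_9 = 68887/6561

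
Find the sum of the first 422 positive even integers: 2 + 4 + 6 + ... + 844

Sum of first n even numbers = n(n+1)
= 422×423
= 178506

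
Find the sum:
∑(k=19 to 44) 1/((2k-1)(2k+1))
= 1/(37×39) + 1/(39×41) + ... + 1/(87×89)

Partial fractions: 1/((2k-1)(2k+1)) = (1/2)[1/(2k-1) - 1/(2k+1)]
The series telescopes:
= (1/2)[1/37 - 1/89]
= 26/3293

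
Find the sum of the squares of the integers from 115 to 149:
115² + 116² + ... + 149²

Use ∑_{k=1}^{n} k² = n(n+1)(2n+1)/6, then subtract the first 114 terms.
∑_{k=1}^{149} k² = 149×150×299/6 = 1113775
∑_{k=1}^{114} k² = 114×115×229/6 = 500365
∑_{k=115}^{149} k² = 1113775 - 500365 = 613410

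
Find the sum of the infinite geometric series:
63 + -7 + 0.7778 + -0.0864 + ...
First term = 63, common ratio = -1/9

For |r| < 1, S = a / (1 - r)
S = 63 / (1 - (-1/9))
S = 63 / (10/9)
S = 567/10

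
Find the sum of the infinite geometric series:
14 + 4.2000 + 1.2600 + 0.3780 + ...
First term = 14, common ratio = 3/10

For |r| < 1, S = a / (1 - r)
S = 14 / (1 - (3/10))
S = 14 / (7/10)
S = 20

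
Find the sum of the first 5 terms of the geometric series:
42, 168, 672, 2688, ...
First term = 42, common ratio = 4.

Sₙ = a(1 - rⁿ) / (1 - r)
S_5 = 42(1 - 4^5) / (1 - 4)
S_5 = 42(1 - 1024) / (-3)
S_5 = 14322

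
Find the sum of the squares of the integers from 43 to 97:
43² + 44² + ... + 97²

Use ∑_{k=1}^{n} k² = n(n+1)(2n+1)/6, then subtract the first 42 terms.
∑_{k=1}^{97} k² = 97×98×195/6 = 308945
∑_{k=1}^{42} k² = 42×43×85/6 = 25585
∑_{k=43}^{97} k² = 308945 - 25585 = 283360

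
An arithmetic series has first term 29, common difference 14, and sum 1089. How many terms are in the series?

Using S = n/2 × [2a + (n-1)d]
1089 = n/2 × [2(29) + (n-1)(14)]
1089 = n/2 × [58 + 14n - 14]
2178 = n × [44 + 14n]
14n² + (44)n - 2178 = 0
Discriminant: Δ = (44)² - 4(14)(-2178) = 1936 + 121968 = 123904
√Δ = 352
n = [-(44) + √Δ] / (2·14) = (-44 + 352) / 28 = 308 / 28 = 11
(The negative root is discarded since n must be a positive integer.)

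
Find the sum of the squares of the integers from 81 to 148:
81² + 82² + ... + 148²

Use ∑_{k=1}^{n} k² = n(n+1)(2n+1)/6, then subtract the first 80 terms.
∑_{k=1}^{148} k² = 148×149×297/6 = 1091574
∑_{k=1}^{80} k² = 80×81×161/6 = 173880
∑_{k=81}^{148} k² = 1091574 - 173880 = 917694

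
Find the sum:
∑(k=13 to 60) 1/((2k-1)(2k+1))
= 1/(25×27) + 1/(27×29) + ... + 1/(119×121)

Partial fractions: 1/((2k-1)(2k+1)) = (1/2)[1/(2k-1) - 1/(2k+1)]
The series telescopes:
= (1/2)[1/25 - 1/121]
= 48/3025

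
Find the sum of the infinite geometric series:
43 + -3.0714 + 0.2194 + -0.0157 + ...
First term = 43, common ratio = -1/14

For |r| < 1, S = a / (1 - r)
S = 43 / (1 - (-1/14))
S = 43 / (15/14)
S = 602/15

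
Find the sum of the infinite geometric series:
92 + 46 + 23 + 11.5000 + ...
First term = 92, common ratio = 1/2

For |r| < 1, S = a / (1 - r)
S = 92 / (1 - (1/2))
S = 92 / (1/2)
S = 184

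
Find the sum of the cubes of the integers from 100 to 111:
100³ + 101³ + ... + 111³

Use ∑_{k=1}^{n} k³ = [n(n+1)/2]², then subtract the first 99 terms.
∑_{k=1}^{111} k³ = [111×112/2]² = 6216² = 38638656
∑_{k=1}^{99} k³ = [99×100/2]² = 4950² = 24502500
∑_{k=100}^{111} k³ = 38638656 - 24502500 = 14136156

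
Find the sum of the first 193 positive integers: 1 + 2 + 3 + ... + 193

Formula: ∑k = n(n+1)/2
= 193×194/2
= 37442/2
= 18721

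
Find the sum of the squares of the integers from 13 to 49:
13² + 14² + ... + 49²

Use ∑_{k=1}^{n} k² = n(n+1)(2n+1)/6, then subtract the first 12 terms.
∑_{k=1}^{49} k² = 49×50×99/6 = 40425
∑_{k=1}^{12} k² = 12×13×25/6 = 650
∑_{k=13}^{49} k² = 40425 - 650 = 39775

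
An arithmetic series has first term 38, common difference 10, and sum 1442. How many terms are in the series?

Using S = n/2 × [2a + (n-1)d]
1442 = n/2 × [2(38) + (n-1)(10)]
1442 = n/2 × [76 + 10n - 10]
2884 = n × [66 + 10n]
10n² + (66)n - 2884 = 0
Discriminant: Δ = (66)² - 4(10)(-2884) = 4356 + 115360 = 119716
√Δ = 346
n = [-(66) + √Δ] / (2·10) = (-66 + 346) / 20 = 280 / 20 = 14
(The negative root is discarded since n must be a positive integer.)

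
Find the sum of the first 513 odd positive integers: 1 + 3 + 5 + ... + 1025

Sum of first n odd numbers = n²
= 513²
= 263169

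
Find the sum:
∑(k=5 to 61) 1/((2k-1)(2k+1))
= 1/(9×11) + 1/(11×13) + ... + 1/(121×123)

Partial fractions: 1/((2k-1)(2k+1)) = (1/2)[1/(2k-1) - 1/(2k+1)]
The series telescopes:
= (1/2)[1/9 - 1/123]
= 19/369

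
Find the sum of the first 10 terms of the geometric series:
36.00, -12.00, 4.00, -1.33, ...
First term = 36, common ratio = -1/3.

Sₙ = a(1 - rⁿ) / (1 - r)
S_10 = 36(1 - (-1/3)^10) / (1 - (-1/3))
S_10 = 36(1 - (1/59049)) / (4/3)
S_10 = 59048/2187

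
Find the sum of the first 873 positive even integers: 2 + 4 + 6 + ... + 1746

Sum of first n even numbers = n(n+1)
= 873×874
= 763002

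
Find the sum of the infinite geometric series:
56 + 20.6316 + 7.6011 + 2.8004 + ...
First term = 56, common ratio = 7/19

For |r| < 1, S = a / (1 - r)
S = 56 / (1 - (7/19))
S = 56 / (12/19)
S = 266/3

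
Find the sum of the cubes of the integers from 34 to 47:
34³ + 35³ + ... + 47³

Use ∑_{k=1}^{n} k³ = [n(n+1)/2]², then subtract the first 33 terms.
∑_{k=1}^{47} k³ = [47×48/2]² = 1128² = 1272384
∑_{k=1}^{33} k³ = [33×34/2]² = 561² = 314721
∑_{k=34}^{47} k³ = 1272384 - 314721 = 957663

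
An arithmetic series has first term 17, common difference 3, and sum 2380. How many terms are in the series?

Using S = n/2 × [2a + (n-1)d]
2380 = n/2 × [2(17) + (n-1)(3)]
2380 = n/2 × [34 + 3n - 3]
4760 = n × [31 + 3n]
3n² + (31)n - 4760 = 0
Discriminant: Δ = (31)² - 4(3)(-4760) = 961 + 57120 = 58081
√Δ = 241
n = [-(31) + √Δ] / (2·3) = (-31 + 241) / 6 = 210 / 6 = 35
(The negative root is discarded since n must be a positive integer.)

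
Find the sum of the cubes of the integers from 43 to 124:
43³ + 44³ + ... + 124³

Use ∑_{k=1}^{n} k³ = [n(n+1)/2]², then subtract the first 42 terms.
∑_{k=1}^{124} k³ = [124×125/2]² = 7750² = 60062500
∑_{k=1}^{42} k³ = [42×43/2]² = 903² = 815409
∑_{k=43}^{124} k³ = 60062500 - 815409 = 59247091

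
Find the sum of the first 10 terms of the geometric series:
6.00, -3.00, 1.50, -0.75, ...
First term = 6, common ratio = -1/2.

Sₙ = a(1 - rⁿ) / (1 - r)
S_10 = 6(1 - (-1/2)^10) / (1 - (-1/2))
S_10 = 6(1 - (1/1024)) / (3/2)
S_10 = 1023/256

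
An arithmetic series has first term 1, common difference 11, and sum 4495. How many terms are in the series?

Using S = n/2 × [2a + (n-1)d]
4495 = n/2 × [2(1) + (n-1)(11)]
4495 = n/2 × [2 + 11n - 11]
8990 = n × [-9 + 11n]
11n² + (-9)n - 8990 = 0
Discriminant: Δ = (-9)² - 4(11)(-8990) = 81 + 395560 = 395641
√Δ = 629
n = [-(-9) + √Δ] / (2·11) = (9 + 629) / 22 = 638 / 22 = 29
(The negative root is discarded since n must be a positive integer.)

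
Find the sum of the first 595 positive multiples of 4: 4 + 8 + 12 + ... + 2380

Factor out 4: = 4(1 + 2 + ... + 595) = 4 × n(n+1)/2
= 4 × 595×596/2
= 4 × 177310
= 709240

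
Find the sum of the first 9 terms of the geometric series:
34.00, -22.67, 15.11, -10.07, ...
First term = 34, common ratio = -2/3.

Sₙ = a(1 - rⁿ) / (1 - r)
S_9 = 34(1 - (-2/3)^9) / (1 - (-2/3))
S_9 = 34(1 - (-512/19683)) / (5/3)
S_9 = 137326/6561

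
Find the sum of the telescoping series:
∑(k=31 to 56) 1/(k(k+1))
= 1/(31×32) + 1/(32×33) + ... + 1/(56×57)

Partial fractions: 1/(k(k+1)) = 1/k - 1/(k+1)
The series telescopes:
= (1/31 - 1/32) + (1/32 - 1/33) + ... + (1/56 - 1/57)
= 1/31 - 1/57
= 26/1767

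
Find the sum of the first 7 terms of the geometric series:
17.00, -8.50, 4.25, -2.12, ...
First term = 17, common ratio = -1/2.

Sₙ = a(1 - rⁿ) / (1 - r)
S_7 = 17(1 - (-1/2)^7) / (1 - (-1/2))
S_7 = 17(1 - (-1/128)) / (3/2)
S_7 = 731/64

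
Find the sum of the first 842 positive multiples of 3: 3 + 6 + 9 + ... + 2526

Factor out 3: = 3(1 + 2 + ... + 842) = 3 × n(n+1)/2
= 3 × 842×843/2
= 3 × 354903
= 1064709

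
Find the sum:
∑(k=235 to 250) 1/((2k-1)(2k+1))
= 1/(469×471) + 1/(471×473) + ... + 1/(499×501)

Partial fractions: 1/((2k-1)(2k+1)) = (1/2)[1/(2k-1) - 1/(2k+1)]
The series telescopes:
= (1/2)[1/469 - 1/501]
= 16/234969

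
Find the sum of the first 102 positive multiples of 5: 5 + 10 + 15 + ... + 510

Factor out 5: = 5(1 + 2 + ... + 102) = 5 × n(n+1)/2
= 5 × 102×103/2
= 5 × 5253
= 26265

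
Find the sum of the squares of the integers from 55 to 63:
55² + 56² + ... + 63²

Use ∑_{k=1}^{n} k² = n(n+1)(2n+1)/6, then subtract the first 54 terms.
∑_{k=1}^{63} k² = 63×64×127/6 = 85344
∑_{k=1}^{54} k² = 54×55×109/6 = 53955
∑_{k=55}^{63} k² = 85344 - 53955 = 31389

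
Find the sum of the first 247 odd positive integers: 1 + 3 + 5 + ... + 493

Sum of first n odd numbers = n²
= 247²
= 61009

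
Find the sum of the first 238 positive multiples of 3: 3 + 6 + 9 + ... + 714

Factor out 3: = 3(1 + 2 + ... + 238) = 3 × n(n+1)/2
= 3 × 238×239/2
= 3 × 28441
= 85323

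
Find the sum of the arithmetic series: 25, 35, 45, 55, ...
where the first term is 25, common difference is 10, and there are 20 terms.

Sₙ = n/2 × (first + last)
Last term = a + (n-1)d = 25 + (20-1)×10 = 215
S_20 = 20/2 × (25 + 215)
S_20 = 20/2 × 240 = 2400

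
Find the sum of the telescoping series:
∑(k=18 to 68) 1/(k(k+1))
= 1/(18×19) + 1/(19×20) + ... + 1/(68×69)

Partial fractions: 1/(k(k+1)) = 1/k - 1/(k+1)
The series telescopes:
= (1/18 - 1/19) + (1/19 - 1/20) + ... + (1/68 - 1/69)
= 1/18 - 1/69
= 17/414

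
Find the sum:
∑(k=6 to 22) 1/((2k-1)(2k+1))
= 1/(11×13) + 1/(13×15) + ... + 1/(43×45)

Partial fractions: 1/((2k-1)(2k+1)) = (1/2)[1/(2k-1) - 1/(2k+1)]
The series telescopes:
= (1/2)[1/11 - 1/45]
= 17/495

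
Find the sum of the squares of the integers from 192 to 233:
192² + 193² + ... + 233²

Use ∑_{k=1}^{n} k² = n(n+1)(2n+1)/6, then subtract the first 191 terms.
∑_{k=1}^{233} k² = 233×234×467/6 = 4243629
∑_{k=1}^{191} k² = 191×192×383/6 = 2340896
∑_{k=192}^{233} k² = 4243629 - 2340896 = 1902733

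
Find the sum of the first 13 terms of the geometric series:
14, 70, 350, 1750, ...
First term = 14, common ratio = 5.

Sₙ = a(1 - rⁿ) / (1 - r)
S_13 = 14(1 - 5^13) / (1 - 5)
S_13 = 14(1 - 1220703125) / (-4)
S_13 = 4272460934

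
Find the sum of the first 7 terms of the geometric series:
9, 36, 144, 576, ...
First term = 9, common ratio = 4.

Sₙ = a(1 - rⁿ) / (1 - r)
S_7 = 9(1 - 4^7) / (1 - 4)
S_7 = 9(1 - 16384) / (-3)
S_7 = 49149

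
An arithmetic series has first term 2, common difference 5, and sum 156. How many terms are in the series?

Using S = n/2 × [2a + (n-1)d]
156 = n/2 × [2(2) + (n-1)(5)]
156 = n/2 × [4 + 5n - 5]
312 = n × [-1 + 5n]
5n² + (-1)n - 312 = 0
Discriminant: Δ = (-1)² - 4(5)(-312) = 1 + 6240 = 6241
√Δ = 79
n = [-(-1) + √Δ] / (2·5) = (1 + 79) / 10 = 80 / 10 = 8
(The negative root is discarded since n must be a positive integer.)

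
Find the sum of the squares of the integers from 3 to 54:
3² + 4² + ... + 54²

Use ∑_{k=1}^{n} k² = n(n+1)(2n+1)/6, then subtract the first 2 terms.
∑_{k=1}^{54} k² = 54×55×109/6 = 53955
∑_{k=1}^{2} k² = 2×3×5/6 = 5
∑_{k=3}^{54} k² = 53955 - 5 = 53950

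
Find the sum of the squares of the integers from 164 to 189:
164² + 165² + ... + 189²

Use ∑_{k=1}^{n} k² = n(n+1)(2n+1)/6, then subtract the first 163 terms.
∑_{k=1}^{189} k² = 189×190×379/6 = 2268315
∑_{k=1}^{163} k² = 163×164×327/6 = 1456894
∑_{k=164}^{189} k² = 2268315 - 1456894 = 811421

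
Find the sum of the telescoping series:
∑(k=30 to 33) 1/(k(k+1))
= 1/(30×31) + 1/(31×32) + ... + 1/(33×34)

Partial fractions: 1/(k(k+1)) = 1/k - 1/(k+1)
The series telescopes:
= (1/30 - 1/31) + (1/31 - 1/32) + ... + (1/33 - 1/34)
= 1/30 - 1/34
= 1/255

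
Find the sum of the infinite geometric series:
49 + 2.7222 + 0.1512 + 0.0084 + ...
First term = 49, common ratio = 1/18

For |r| < 1, S = a / (1 - r)
S = 49 / (1 - (1/18))
S = 49 / (17/18)
S = 882/17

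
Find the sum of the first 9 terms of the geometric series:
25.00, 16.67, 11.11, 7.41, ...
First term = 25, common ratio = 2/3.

Sₙ = a(1 - rⁿ) / (1 - r)
S_9 = 25(1 - (2/3)^9) / (1 - (2/3))
S_9 = 25(1 - (512/19683)) / (1/3)
S_9 = 479275/6561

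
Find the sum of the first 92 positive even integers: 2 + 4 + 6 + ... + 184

Sum of first n even numbers = n(n+1)
= 92×93
= 8556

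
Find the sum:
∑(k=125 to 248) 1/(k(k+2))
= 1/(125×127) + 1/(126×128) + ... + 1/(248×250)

Partial fractions: 1/(k(k+2)) = (1/2)[1/k - 1/(k+2)]
Telescoping leaves the first two and last two terms:
= (1/2)[1/125 + 1/126 - 1/249 - 1/250]
= 5177/1307250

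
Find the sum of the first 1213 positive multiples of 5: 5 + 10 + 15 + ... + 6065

Factor out 5: = 5(1 + 2 + ... + 1213) = 5 × n(n+1)/2
= 5 × 1213×1214/2
= 5 × 736291
= 3681455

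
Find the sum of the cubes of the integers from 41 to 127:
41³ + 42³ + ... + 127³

Use ∑_{k=1}^{n} k³ = [n(n+1)/2]², then subtract the first 40 terms.
∑_{k=1}^{127} k³ = [127×128/2]² = 8128² = 66064384
∑_{k=1}^{40} k³ = [40×41/2]² = 820² = 672400
∑_{k=41}^{127} k³ = 66064384 - 672400 = 65391984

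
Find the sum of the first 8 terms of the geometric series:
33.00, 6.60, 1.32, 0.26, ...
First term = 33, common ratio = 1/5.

Sₙ = a(1 - rⁿ) / (1 - r)
S_8 = 33(1 - (1/5)^8) / (1 - (1/5))
S_8 = 33(1 - (1/390625)) / (4/5)
S_8 = 3222648/78125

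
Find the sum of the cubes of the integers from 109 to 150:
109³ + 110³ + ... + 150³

Use ∑_{k=1}^{n} k³ = [n(n+1)/2]², then subtract the first 108 terms.
∑_{k=1}^{150} k³ = [150×151/2]² = 11325² = 128255625
∑_{k=1}^{108} k³ = [108×109/2]² = 5886² = 34644996
∑_{k=109}^{150} k³ = 128255625 - 34644996 = 93610629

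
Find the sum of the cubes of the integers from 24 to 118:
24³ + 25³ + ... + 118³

Use ∑_{k=1}^{n} k³ = [n(n+1)/2]², then subtract the first 23 terms.
∑_{k=1}^{118} k³ = [118×119/2]² = 7021² = 49294441
∑_{k=1}^{23} k³ = [23×24/2]² = 276² = 76176
∑_{k=24}^{118} k³ = 49294441 - 76176 = 49218265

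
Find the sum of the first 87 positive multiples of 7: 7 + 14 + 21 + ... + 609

Factor out 7: = 7(1 + 2 + ... + 87) = 7 × n(n+1)/2
= 7 × 87×88/2
= 7 × 3828
= 26796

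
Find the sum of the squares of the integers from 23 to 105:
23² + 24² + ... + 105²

Use ∑_{k=1}^{n} k² = n(n+1)(2n+1)/6, then subtract the first 22 terms.
∑_{k=1}^{105} k² = 105×106×211/6 = 391405
∑_{k=1}^{22} k² = 22×23×45/6 = 3795
∑_{k=23}^{105} k² = 391405 - 3795 = 387610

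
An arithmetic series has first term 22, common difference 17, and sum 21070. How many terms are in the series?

Using S = n/2 × [2a + (n-1)d]
21070 = n/2 × [2(22) + (n-1)(17)]
21070 = n/2 × [44 + 17n - 17]
42140 = n × [27 + 17n]
17n² + (27)n - 42140 = 0
Discriminant: Δ = (27)² - 4(17)(-42140) = 729 + 2865520 = 2866249
√Δ = 1693
n = [-(27) + √Δ] / (2·17) = (-27 + 1693) / 34 = 1666 / 34 = 49
(The negative root is discarded since n must be a positive integer.)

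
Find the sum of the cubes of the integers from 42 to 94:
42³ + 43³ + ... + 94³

Use ∑_{k=1}^{n} k³ = [n(n+1)/2]², then subtract the first 41 terms.
∑_{k=1}^{94} k³ = [94×95/2]² = 4465² = 19936225
∑_{k=1}^{41} k³ = [41×42/2]² = 861² = 741321
∑_{k=42}^{94} k³ = 19936225 - 741321 = 19194904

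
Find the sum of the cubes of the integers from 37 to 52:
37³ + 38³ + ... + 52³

Use ∑_{k=1}^{n} k³ = [n(n+1)/2]², then subtract the first 36 terms.
∑_{k=1}^{52} k³ = [52×53/2]² = 1378² = 1898884
∑_{k=1}^{36} k³ = [36×37/2]² = 666² = 443556
∑_{k=37}^{52} k³ = 1898884 - 443556 = 1455328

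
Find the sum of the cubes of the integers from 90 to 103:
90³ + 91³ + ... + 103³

Use ∑_{k=1}^{n} k³ = [n(n+1)/2]², then subtract the first 89 terms.
∑_{k=1}^{103} k³ = [103×104/2]² = 5356² = 28686736
∑_{k=1}^{89} k³ = [89×90/2]² = 4005² = 16040025
∑_{k=90}^{103} k³ = 28686736 - 16040025 = 12646711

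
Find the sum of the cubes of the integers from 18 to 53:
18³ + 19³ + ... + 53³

Use ∑_{k=1}^{n} k³ = [n(n+1)/2]², then subtract the first 17 terms.
∑_{k=1}^{53} k³ = [53×54/2]² = 1431² = 2047761
∑_{k=1}^{17} k³ = [17×18/2]² = 153² = 23409
∑_{k=18}^{53} k³ = 2047761 - 23409 = 2024352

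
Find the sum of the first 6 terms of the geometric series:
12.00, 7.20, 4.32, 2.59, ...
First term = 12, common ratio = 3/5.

Sₙ = a(1 - rⁿ) / (1 - r)
S_6 = 12(1 - (3/5)^6) / (1 - (3/5))
S_6 = 12(1 - (729/15625)) / (2/5)
S_6 = 89376/3125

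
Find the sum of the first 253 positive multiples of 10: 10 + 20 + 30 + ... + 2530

Factor out 10: = 10(1 + 2 + ... + 253) = 10 × n(n+1)/2
= 10 × 253×254/2
= 10 × 32131
= 321310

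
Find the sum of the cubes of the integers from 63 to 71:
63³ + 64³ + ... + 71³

Use ∑_{k=1}^{n} k³ = [n(n+1)/2]², then subtract the first 62 terms.
∑_{k=1}^{71} k³ = [71×72/2]² = 2556² = 6533136
∑_{k=1}^{62} k³ = [62×63/2]² = 1953² = 3814209
∑_{k=63}^{71} k³ = 6533136 - 3814209 = 2718927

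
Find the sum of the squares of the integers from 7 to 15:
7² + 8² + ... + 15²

Use ∑_{k=1}^{n} k² = n(n+1)(2n+1)/6, then subtract the first 6 terms.
∑_{k=1}^{15} k² = 15×16×31/6 = 1240
∑_{k=1}^{6} k² = 6×7×13/6 = 91
∑_{k=7}^{15} k² = 1240 - 91 = 1149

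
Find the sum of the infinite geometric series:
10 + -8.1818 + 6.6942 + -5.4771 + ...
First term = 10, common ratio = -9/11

For |r| < 1, S = a / (1 - r)
S = 10 / (1 - (-9/11))
S = 10 / (20/11)
S = 11/2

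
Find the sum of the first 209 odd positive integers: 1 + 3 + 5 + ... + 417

Sum of first n odd numbers = n²
= 209²
= 43681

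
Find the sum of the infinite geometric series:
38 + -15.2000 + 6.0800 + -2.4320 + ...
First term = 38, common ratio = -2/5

For |r| < 1, S = a / (1 - r)
S = 38 / (1 - (-2/5))
S = 38 / (7/5)
S = 190/7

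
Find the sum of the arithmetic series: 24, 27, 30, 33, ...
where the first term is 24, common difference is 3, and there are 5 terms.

Sₙ = n/2 × (first + last)
Last term = a + (n-1)d = 24 + (5-1)×3 = 36
S_5 = 5/2 × (24 + 36)
S_5 = 5/2 × 60 = 150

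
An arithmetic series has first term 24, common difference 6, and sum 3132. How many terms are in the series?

Using S = n/2 × [2a + (n-1)d]
3132 = n/2 × [2(24) + (n-1)(6)]
3132 = n/2 × [48 + 6n - 6]
6264 = n × [42 + 6n]
6n² + (42)n - 6264 = 0
Discriminant: Δ = (42)² - 4(6)(-6264) = 1764 + 150336 = 152100
√Δ = 390
n = [-(42) + √Δ] / (2·6) = (-42 + 390) / 12 = 348 / 12 = 29
(The negative root is discarded since n must be a positive integer.)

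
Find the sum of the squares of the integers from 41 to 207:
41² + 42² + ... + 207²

Use ∑_{k=1}^{n} k² = n(n+1)(2n+1)/6, then subtract the first 40 terms.
∑_{k=1}^{207} k² = 207×208×415/6 = 2978040
∑_{k=1}^{40} k² = 40×41×81/6 = 22140
∑_{k=41}^{207} k² = 2978040 - 22140 = 2955900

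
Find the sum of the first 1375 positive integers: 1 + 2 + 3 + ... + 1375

Formula: ∑k = n(n+1)/2
= 1375×1376/2
= 1892000/2
= 946000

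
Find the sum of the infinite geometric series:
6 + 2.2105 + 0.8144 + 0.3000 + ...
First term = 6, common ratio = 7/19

For |r| < 1, S = a / (1 - r)
S = 6 / (1 - (7/19))
S = 6 / (12/19)
S = 19/2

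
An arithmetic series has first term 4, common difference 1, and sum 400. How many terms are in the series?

Using S = n/2 × [2a + (n-1)d]
400 = n/2 × [2(4) + (n-1)(1)]
400 = n/2 × [8 + 1n - 1]
800 = n × [7 + 1n]
1n² + (7)n - 800 = 0
Discriminant: Δ = (7)² - 4(1)(-800) = 49 + 3200 = 3249
√Δ = 57
n = [-(7) + √Δ] / (2·1) = (-7 + 57) / 2 = 50 / 2 = 25
(The negative root is discarded since n must be a positive integer.)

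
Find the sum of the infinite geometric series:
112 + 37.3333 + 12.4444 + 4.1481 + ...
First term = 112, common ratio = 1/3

For |r| < 1, S = a / (1 - r)
S = 112 / (1 - (1/3))
S = 112 / (2/3)
S = 168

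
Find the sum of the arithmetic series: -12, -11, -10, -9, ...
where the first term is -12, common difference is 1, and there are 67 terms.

Sₙ = n/2 × (first + last)
Last term = a + (n-1)d = -12 + (67-1)×1 = 54
S_67 = 67/2 × (-12 + 54)
S_67 = 67/2 × 42 = 1407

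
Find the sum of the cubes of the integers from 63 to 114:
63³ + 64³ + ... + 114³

Use ∑_{k=1}^{n} k³ = [n(n+1)/2]², then subtract the first 62 terms.
∑_{k=1}^{114} k³ = [114×115/2]² = 6555² = 42968025
∑_{k=1}^{62} k³ = [62×63/2]² = 1953² = 3814209
∑_{k=63}^{114} k³ = 42968025 - 3814209 = 39153816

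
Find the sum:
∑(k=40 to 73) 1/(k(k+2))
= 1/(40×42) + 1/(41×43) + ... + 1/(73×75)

Partial fractions: 1/(k(k+2)) = (1/2)[1/k - 1/(k+2)]
Telescoping leaves the first two and last two terms:
= (1/2)[1/40 + 1/41 - 1/74 - 1/75]
= 20519/1820400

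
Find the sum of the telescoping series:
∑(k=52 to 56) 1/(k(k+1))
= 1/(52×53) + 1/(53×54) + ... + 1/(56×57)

Partial fractions: 1/(k(k+1)) = 1/k - 1/(k+1)
The series telescopes:
= (1/52 - 1/53) + (1/53 - 1/54) + ... + (1/56 - 1/57)
= 1/52 - 1/57
= 5/2964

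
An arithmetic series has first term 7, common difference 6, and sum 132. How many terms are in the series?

Using S = n/2 × [2a + (n-1)d]
132 = n/2 × [2(7) + (n-1)(6)]
132 = n/2 × [14 + 6n - 6]
264 = n × [8 + 6n]
6n² + (8)n - 264 = 0
Discriminant: Δ = (8)² - 4(6)(-264) = 64 + 6336 = 6400
√Δ = 80
n = [-(8) + √Δ] / (2·6) = (-8 + 80) / 12 = 72 / 12 = 6
(The negative root is discarded since n must be a positive integer.)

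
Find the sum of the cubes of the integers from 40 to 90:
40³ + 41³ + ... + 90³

Use ∑_{k=1}^{n} k³ = [n(n+1)/2]², then subtract the first 39 terms.
∑_{k=1}^{90} k³ = [90×91/2]² = 4095² = 16769025
∑_{k=1}^{39} k³ = [39×40/2]² = 780² = 608400
∑_{k=40}^{90} k³ = 16769025 - 608400 = 16160625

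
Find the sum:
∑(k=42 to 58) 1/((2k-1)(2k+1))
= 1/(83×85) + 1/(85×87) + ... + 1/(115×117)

Partial fractions: 1/((2k-1)(2k+1)) = (1/2)[1/(2k-1) - 1/(2k+1)]
The series telescopes:
= (1/2)[1/83 - 1/117]
= 17/9711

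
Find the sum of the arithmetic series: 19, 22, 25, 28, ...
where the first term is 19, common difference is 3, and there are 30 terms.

Sₙ = n/2 × (first + last)
Last term = a + (n-1)d = 19 + (30-1)×3 = 106
S_30 = 30/2 × (19 + 106)
S_30 = 30/2 × 125 = 1875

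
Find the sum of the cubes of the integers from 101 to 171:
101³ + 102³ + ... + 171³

Use ∑_{k=1}^{n} k³ = [n(n+1)/2]², then subtract the first 100 terms.
∑_{k=1}^{171} k³ = [171×172/2]² = 14706² = 216266436
∑_{k=1}^{100} k³ = [100×101/2]² = 5050² = 25502500
∑_{k=101}^{171} k³ = 216266436 - 25502500 = 190763936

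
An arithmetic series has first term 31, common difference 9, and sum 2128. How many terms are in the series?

Using S = n/2 × [2a + (n-1)d]
2128 = n/2 × [2(31) + (n-1)(9)]
2128 = n/2 × [62 + 9n - 9]
4256 = n × [53 + 9n]
9n² + (53)n - 4256 = 0
Discriminant: Δ = (53)² - 4(9)(-4256) = 2809 + 153216 = 156025
√Δ = 395
n = [-(53) + √Δ] / (2·9) = (-53 + 395) / 18 = 342 / 18 = 19
(The negative root is discarded since n must be a positive integer.)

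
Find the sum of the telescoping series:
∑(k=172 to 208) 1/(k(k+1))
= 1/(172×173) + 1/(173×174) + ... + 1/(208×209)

Partial fractions: 1/(k(k+1)) = 1/k - 1/(k+1)
The series telescopes:
= (1/172 - 1/173) + (1/173 - 1/174) + ... + (1/208 - 1/209)
= 1/172 - 1/209
= 37/35948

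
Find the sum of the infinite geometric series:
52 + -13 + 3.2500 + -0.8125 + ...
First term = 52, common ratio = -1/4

For |r| < 1, S = a / (1 - r)
S = 52 / (1 - (-1/4))
S = 52 / (5/4)
S = 208/5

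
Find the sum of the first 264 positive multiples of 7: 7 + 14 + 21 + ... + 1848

Factor out 7: = 7(1 + 2 + ... + 264) = 7 × n(n+1)/2
= 7 × 264×265/2
= 7 × 34980
= 244860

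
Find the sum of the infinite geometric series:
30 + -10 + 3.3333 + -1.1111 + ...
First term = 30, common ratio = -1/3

For |r| < 1, S = a / (1 - r)
S = 30 / (1 - (-1/3))
S = 30 / (4/3)
S = 45/2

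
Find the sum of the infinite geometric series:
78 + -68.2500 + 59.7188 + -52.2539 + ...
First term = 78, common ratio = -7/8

For |r| < 1, S = a / (1 - r)
S = 78 / (1 - (-7/8))
S = 78 / (15/8)
S = 208/5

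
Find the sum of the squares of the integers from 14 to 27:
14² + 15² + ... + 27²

Use ∑_{k=1}^{n} k² = n(n+1)(2n+1)/6, then subtract the first 13 terms.
∑_{k=1}^{27} k² = 27×28×55/6 = 6930
∑_{k=1}^{13} k² = 13×14×27/6 = 819
∑_{k=14}^{27} k² = 6930 - 819 = 6111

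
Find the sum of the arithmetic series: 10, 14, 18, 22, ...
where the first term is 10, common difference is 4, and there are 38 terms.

Sₙ = n/2 × (first + last)
Last term = a + (n-1)d = 10 + (38-1)×4 = 158
S_38 = 38/2 × (10 + 158)
S_38 = 38/2 × 168 = 3192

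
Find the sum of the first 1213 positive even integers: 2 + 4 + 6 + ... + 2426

Sum of first n even numbers = n(n+1)
= 1213×1214
= 1472582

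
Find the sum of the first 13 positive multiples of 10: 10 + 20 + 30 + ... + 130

Factor out 10: = 10(1 + 2 + ... + 13) = 10 × n(n+1)/2
= 10 × 13×14/2
= 10 × 91
= 910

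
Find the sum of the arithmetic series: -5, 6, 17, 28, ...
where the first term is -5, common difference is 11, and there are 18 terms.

Sₙ = n/2 × (first + last)
Last term = a + (n-1)d = -5 + (18-1)×11 = 182
S_18 = 18/2 × (-5 + 182)
S_18 = 18/2 × 177 = 1593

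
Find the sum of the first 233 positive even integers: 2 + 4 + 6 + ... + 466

Sum of first n even numbers = n(n+1)
= 233×234
= 54522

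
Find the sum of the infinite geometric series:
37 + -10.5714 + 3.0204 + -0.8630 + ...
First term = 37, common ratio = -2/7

For |r| < 1, S = a / (1 - r)
S = 37 / (1 - (-2/7))
S = 37 / (9/7)
S = 259/9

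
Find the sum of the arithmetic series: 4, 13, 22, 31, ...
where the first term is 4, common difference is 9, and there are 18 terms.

Sₙ = n/2 × (first + last)
Last term = a + (n-1)d = 4 + (18-1)×9 = 157
S_18 = 18/2 × (4 + 157)
S_18 = 18/2 × 161 = 1449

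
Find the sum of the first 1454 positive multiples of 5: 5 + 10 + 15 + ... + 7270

Factor out 5: = 5(1 + 2 + ... + 1454) = 5 × n(n+1)/2
= 5 × 1454×1455/2
= 5 × 1057785
= 5288925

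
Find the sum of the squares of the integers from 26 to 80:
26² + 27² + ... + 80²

Use ∑_{k=1}^{n} k² = n(n+1)(2n+1)/6, then subtract the first 25 terms.
∑_{k=1}^{80} k² = 80×81×161/6 = 173880
∑_{k=1}^{25} k² = 25×26×51/6 = 5525
∑_{k=26}^{80} k² = 173880 - 5525 = 168355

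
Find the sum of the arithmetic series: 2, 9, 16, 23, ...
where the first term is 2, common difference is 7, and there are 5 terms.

Sₙ = n/2 × (first + last)
Last term = a + (n-1)d = 2 + (5-1)×7 = 30
S_5 = 5/2 × (2 + 30)
S_5 = 5/2 × 32 = 80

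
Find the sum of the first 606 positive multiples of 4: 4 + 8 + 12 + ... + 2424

Factor out 4: = 4(1 + 2 + ... + 606) = 4 × n(n+1)/2
= 4 × 606×607/2
= 4 × 183921
= 735684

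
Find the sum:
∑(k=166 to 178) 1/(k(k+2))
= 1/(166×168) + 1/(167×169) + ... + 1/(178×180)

Partial fractions: 1/(k(k+2)) = (1/2)[1/k - 1/(k+2)]
Telescoping leaves the first two and last two terms:
= (1/2)[1/166 + 1/167 - 1/179 - 1/180]
= 388531/893202840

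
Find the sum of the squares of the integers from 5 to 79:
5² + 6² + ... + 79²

Use ∑_{k=1}^{n} k² = n(n+1)(2n+1)/6, then subtract the first 4 terms.
∑_{k=1}^{79} k² = 79×80×159/6 = 167480
∑_{k=1}^{4} k² = 4×5×9/6 = 30
∑_{k=5}^{79} k² = 167480 - 30 = 167450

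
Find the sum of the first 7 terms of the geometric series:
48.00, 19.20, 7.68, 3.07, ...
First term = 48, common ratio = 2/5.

Sₙ = a(1 - rⁿ) / (1 - r)
S_7 = 48(1 - (2/5)^7) / (1 - (2/5))
S_7 = 48(1 - (128/78125)) / (3/5)
S_7 = 1247952/15625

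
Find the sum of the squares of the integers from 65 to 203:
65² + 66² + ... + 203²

Use ∑_{k=1}^{n} k² = n(n+1)(2n+1)/6, then subtract the first 64 terms.
∑_{k=1}^{203} k² = 203×204×407/6 = 2809114
∑_{k=1}^{64} k² = 64×65×129/6 = 89440
∑_{k=65}^{203} k² = 2809114 - 89440 = 2719674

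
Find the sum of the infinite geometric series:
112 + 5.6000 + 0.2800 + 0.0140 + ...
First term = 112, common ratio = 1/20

For |r| < 1, S = a / (1 - r)
S = 112 / (1 - (1/20))
S = 112 / (19/20)
S = 2240/19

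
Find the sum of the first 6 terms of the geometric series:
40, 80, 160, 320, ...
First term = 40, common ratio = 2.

Sₙ = a(1 - rⁿ) / (1 - r)
S_6 = 40(1 - 2^6) / (1 - 2)
S_6 = 40(1 - 64) / (-1)
S_6 = 2520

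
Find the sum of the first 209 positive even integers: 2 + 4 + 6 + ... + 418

Sum of first n even numbers = n(n+1)
= 209×210
= 43890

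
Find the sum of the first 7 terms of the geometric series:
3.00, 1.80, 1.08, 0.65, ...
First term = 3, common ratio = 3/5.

Sₙ = a(1 - rⁿ) / (1 - r)
S_7 = 3(1 - (3/5)^7) / (1 - (3/5))
S_7 = 3(1 - (2187/78125)) / (2/5)
S_7 = 113907/15625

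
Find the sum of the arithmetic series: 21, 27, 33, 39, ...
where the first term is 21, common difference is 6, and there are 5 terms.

Sₙ = n/2 × (first + last)
Last term = a + (n-1)d = 21 + (5-1)×6 = 45
S_5 = 5/2 × (21 + 45)
S_5 = 5/2 × 66 = 165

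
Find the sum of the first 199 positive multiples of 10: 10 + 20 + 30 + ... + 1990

Factor out 10: = 10(1 + 2 + ... + 199) = 10 × n(n+1)/2
= 10 × 199×200/2
= 10 × 19900
= 199000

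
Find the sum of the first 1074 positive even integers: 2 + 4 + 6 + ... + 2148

Sum of first n even numbers = n(n+1)
= 1074×1075
= 1154550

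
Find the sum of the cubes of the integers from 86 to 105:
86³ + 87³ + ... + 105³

Use ∑_{k=1}^{n} k³ = [n(n+1)/2]², then subtract the first 85 terms.
∑_{k=1}^{105} k³ = [105×106/2]² = 5565² = 30969225
∑_{k=1}^{85} k³ = [85×86/2]² = 3655² = 13359025
∑_{k=86}^{105} k³ = 30969225 - 13359025 = 17610200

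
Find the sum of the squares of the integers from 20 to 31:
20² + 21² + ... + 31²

Use ∑_{k=1}^{n} k² = n(n+1)(2n+1)/6, then subtract the first 19 terms.
∑_{k=1}^{31} k² = 31×32×63/6 = 10416
∑_{k=1}^{19} k² = 19×20×39/6 = 2470
∑_{k=20}^{31} k² = 10416 - 2470 = 7946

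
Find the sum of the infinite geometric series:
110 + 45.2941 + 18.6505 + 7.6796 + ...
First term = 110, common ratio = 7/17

For |r| < 1, S = a / (1 - r)
S = 110 / (1 - (7/17))
S = 110 / (10/17)
S = 187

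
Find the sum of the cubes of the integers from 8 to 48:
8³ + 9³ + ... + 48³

Use ∑_{k=1}^{n} k³ = [n(n+1)/2]², then subtract the first 7 terms.
∑_{k=1}^{48} k³ = [48×49/2]² = 1176² = 1382976
∑_{k=1}^{7} k³ = [7×8/2]² = 28² = 784
∑_{k=8}^{48} k³ = 1382976 - 784 = 1382192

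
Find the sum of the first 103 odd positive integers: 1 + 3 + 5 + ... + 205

Sum of first n odd numbers = n²
= 103²
= 10609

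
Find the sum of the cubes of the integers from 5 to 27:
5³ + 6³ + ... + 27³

Use ∑_{k=1}^{n} k³ = [n(n+1)/2]², then subtract the first 4 terms.
∑_{k=1}^{27} k³ = [27×28/2]² = 378² = 142884
∑_{k=1}^{4} k³ = [4×5/2]² = 10² = 100
∑_{k=5}^{27} k³ = 142884 - 100 = 142784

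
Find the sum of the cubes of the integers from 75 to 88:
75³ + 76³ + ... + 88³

Use ∑_{k=1}^{n} k³ = [n(n+1)/2]², then subtract the first 74 terms.
∑_{k=1}^{88} k³ = [88×89/2]² = 3916² = 15335056
∑_{k=1}^{74} k³ = [74×75/2]² = 2775² = 7700625
∑_{k=75}^{88} k³ = 15335056 - 7700625 = 7634431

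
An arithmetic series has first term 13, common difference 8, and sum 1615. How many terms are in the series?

Using S = n/2 × [2a + (n-1)d]
1615 = n/2 × [2(13) + (n-1)(8)]
1615 = n/2 × [26 + 8n - 8]
3230 = n × [18 + 8n]
8n² + (18)n - 3230 = 0
Discriminant: Δ = (18)² - 4(8)(-3230) = 324 + 103360 = 103684
√Δ = 322
n = [-(18) + √Δ] / (2·8) = (-18 + 322) / 16 = 304 / 16 = 19
(The negative root is discarded since n must be a positive integer.)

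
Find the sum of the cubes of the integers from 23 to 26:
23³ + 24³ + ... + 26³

Use ∑_{k=1}^{n} k³ = [n(n+1)/2]², then subtract the first 22 terms.
∑_{k=1}^{26} k³ = [26×27/2]² = 351² = 123201
∑_{k=1}^{22} k³ = [22×23/2]² = 253² = 64009
∑_{k=23}^{26} k³ = 123201 - 64009 = 59192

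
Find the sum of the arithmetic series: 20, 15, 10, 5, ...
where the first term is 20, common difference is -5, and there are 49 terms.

Sₙ = n/2 × (first + last)
Last term = a + (n-1)d = 20 + (49-1)×(-5) = -220
S_49 = 49/2 × (20 + (-220))
S_49 = 49/2 × (-200) = -4900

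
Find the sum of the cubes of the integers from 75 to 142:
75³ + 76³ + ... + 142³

Use ∑_{k=1}^{n} k³ = [n(n+1)/2]², then subtract the first 74 terms.
∑_{k=1}^{142} k³ = [142×143/2]² = 10153² = 103083409
∑_{k=1}^{74} k³ = [74×75/2]² = 2775² = 7700625
∑_{k=75}^{142} k³ = 103083409 - 7700625 = 95382784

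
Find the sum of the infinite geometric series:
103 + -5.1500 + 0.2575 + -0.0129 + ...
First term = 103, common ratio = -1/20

For |r| < 1, S = a / (1 - r)
S = 103 / (1 - (-1/20))
S = 103 / (21/20)
S = 2060/21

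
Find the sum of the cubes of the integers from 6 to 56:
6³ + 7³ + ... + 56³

Use ∑_{k=1}^{n} k³ = [n(n+1)/2]², then subtract the first 5 terms.
∑_{k=1}^{56} k³ = [56×57/2]² = 1596² = 2547216
∑_{k=1}^{5} k³ = [5×6/2]² = 15² = 225
∑_{k=6}^{56} k³ = 2547216 - 225 = 2546991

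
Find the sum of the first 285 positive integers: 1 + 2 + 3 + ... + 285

Formula: ∑k = n(n+1)/2
= 285×286/2
= 81510/2
= 40755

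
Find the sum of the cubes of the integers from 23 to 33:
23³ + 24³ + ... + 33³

Use ∑_{k=1}^{n} k³ = [n(n+1)/2]², then subtract the first 22 terms.
∑_{k=1}^{33} k³ = [33×34/2]² = 561² = 314721
∑_{k=1}^{22} k³ = [22×23/2]² = 253² = 64009
∑_{k=23}^{33} k³ = 314721 - 64009 = 250712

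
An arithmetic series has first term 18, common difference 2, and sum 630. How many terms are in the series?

Using S = n/2 × [2a + (n-1)d]
630 = n/2 × [2(18) + (n-1)(2)]
630 = n/2 × [36 + 2n - 2]
1260 = n × [34 + 2n]
2n² + (34)n - 1260 = 0
Discriminant: Δ = (34)² - 4(2)(-1260) = 1156 + 10080 = 11236
√Δ = 106
n = [-(34) + √Δ] / (2·2) = (-34 + 106) / 4 = 72 / 4 = 18
(The negative root is discarded since n must be a positive integer.)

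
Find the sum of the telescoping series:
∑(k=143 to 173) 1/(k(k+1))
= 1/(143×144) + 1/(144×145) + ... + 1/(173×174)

Partial fractions: 1/(k(k+1)) = 1/k - 1/(k+1)
The series telescopes:
= (1/143 - 1/144) + (1/144 - 1/145) + ... + (1/173 - 1/174)
= 1/143 - 1/174
= 31/24882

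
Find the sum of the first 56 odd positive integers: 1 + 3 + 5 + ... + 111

Sum of first n odd numbers = n²
= 56²
= 3136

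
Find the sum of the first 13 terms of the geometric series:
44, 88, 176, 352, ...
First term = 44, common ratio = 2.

Sₙ = a(1 - rⁿ) / (1 - r)
S_13 = 44(1 - 2^13) / (1 - 2)
S_13 = 44(1 - 8192) / (-1)
S_13 = 360404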